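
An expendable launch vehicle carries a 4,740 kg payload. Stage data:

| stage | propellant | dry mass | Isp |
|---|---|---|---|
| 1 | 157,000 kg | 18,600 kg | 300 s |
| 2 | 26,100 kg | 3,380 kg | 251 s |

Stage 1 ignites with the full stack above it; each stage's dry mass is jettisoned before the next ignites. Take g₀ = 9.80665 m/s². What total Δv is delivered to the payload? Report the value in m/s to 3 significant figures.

Ignition mass of stage 1 = 157,000+18,600 + 26,100+3,380 + 4,740 = 209,820 kg.
Stage 1: m₀ = 209,820 kg, m_f = 209,820 − 157,000 = 52,820 kg; Δv = 300×9.80665×ln(3.972) = 2942.0×1.3794 ≈ 4058 m/s.
Stage 2: m₀ = 34,220 kg, m_f = 34,220 − 26,100 = 8,120 kg; Δv = 251×9.80665×ln(4.214) = 2461.5×1.4385 ≈ 3541 m/s.
Total Δv = 4058 + 3541 = 7599 m/s.

Δv ≈ 7600 m/s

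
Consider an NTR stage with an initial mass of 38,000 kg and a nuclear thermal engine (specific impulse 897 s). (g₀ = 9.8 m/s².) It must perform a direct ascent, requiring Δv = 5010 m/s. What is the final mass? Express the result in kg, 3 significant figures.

final mass ≈ 21500 kg

v_e = Isp · g₀ = 897 × 9.8 = 8790.6 m/s.
m₀/m_f = exp(Δv / v_e) = exp(5010 / 8790.6) = exp(0.5699) = 1.7681.
m_f = m₀ / 1.7681 = 38,000 / 1.7681 = 21,492 kg.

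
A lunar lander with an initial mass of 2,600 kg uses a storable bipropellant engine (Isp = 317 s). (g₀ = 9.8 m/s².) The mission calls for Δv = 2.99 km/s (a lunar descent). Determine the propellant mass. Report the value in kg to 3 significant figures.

v_e = Isp · g₀ = 317 × 9.8 = 3106.6 m/s.
m₀/m_f = exp(Δv / v_e) = exp(2990 / 3106.6) = exp(0.9625) = 2.6181.
m_f = 2,600 / 2.6181 = 993.087 kg, so propellant = m₀ − m_f = 2,600 − 993.087 = 1,606.913 kg.

propellant mass ≈ 1610 kg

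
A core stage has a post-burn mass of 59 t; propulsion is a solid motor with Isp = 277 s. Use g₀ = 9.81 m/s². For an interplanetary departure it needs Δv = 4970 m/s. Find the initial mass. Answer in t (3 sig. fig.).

initial mass ≈ 367 t

v_e = Isp · g₀ = 277 × 9.81 = 2717.4 m/s.
From the ideal rocket equation, m₀/m_f = exp(Δv / v_e) = exp(4970 / 2717.4) = exp(1.8290) = 6.2275.
m₀ = m_f × 6.2275 = 59 × 6.2275 = 367.423 t.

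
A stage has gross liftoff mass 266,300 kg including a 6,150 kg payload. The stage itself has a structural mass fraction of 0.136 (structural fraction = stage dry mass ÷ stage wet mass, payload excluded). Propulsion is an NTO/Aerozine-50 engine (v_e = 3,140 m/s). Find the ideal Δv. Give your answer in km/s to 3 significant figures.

Δv ≈ 5.83 km/s

Stage wet mass = m₀ − payload = 266,300 − 6,150 = 260,150 kg.
Stage dry mass = ε × stage wet mass = 0.136 × 260,150 = 35,380.4 kg.
Burnout mass m_f = stage dry + payload = 35,380.4 + 6,150 = 41,530.4 kg.
Δv = v_e · ln(266,300/41,530.4) = 3140.0 × ln(6.412) = 3140.0 × 1.8582 ≈ 5835 m/s.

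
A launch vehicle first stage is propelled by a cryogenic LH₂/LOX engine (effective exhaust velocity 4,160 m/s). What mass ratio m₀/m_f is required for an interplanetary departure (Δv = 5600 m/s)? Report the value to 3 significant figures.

m₀/m_f = exp(Δv / v_e) = exp(5600 / 4160.0) = exp(1.3462) = 3.8426.

mass ratio ≈ 3.84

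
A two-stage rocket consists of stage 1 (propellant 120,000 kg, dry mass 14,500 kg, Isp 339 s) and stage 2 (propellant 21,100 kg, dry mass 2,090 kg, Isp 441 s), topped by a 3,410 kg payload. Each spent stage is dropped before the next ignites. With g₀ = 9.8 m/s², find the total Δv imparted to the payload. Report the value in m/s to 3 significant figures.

Ignition mass of stage 1 = 120,000+14,500 + 21,100+2,090 + 3,410 = 161,100 kg.
Stage 1: m₀ = 161,100 kg, m_f = 161,100 − 120,000 = 41,100 kg; Δv = 339×9.8×ln(3.92) = 3322.2×1.3660 ≈ 4538 m/s.
Stage 2: m₀ = 26,600 kg, m_f = 26,600 − 21,100 = 5,500 kg; Δv = 441×9.8×ln(4.836) = 4321.8×1.5762 ≈ 6812 m/s.
Total Δv = 4538 + 6812 = 11350 m/s.

Δv ≈ 11400 m/s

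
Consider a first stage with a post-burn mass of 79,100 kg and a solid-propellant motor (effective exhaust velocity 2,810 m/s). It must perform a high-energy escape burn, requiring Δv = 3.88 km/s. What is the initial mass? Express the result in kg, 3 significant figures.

m₀/m_f = exp(Δv / v_e) = exp(3880 / 2810.0) = exp(1.3808) = 3.9780.
m₀ = m_f × 3.9780 = 79,100 × 3.9780 = 314,660 kg.

initial mass ≈ 315000 kg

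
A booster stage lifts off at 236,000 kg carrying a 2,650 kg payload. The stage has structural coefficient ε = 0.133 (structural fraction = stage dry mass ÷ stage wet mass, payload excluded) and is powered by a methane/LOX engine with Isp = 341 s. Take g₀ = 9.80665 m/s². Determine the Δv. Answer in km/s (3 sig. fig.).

Δv ≈ 6.51 km/s

Stage wet mass = m₀ − payload = 236,000 − 2,650 = 233,350 kg.
Stage dry mass = ε × stage wet mass = 0.133 × 233,350 = 31,035.6 kg.
Burnout mass m_f = stage dry + payload = 31,035.6 + 2,650 = 33,685.6 kg.
v_e = Isp · g₀ = 341 × 9.80665 = 3344.1 m/s.
From the ideal rocket equation, Δv = v_e · ln(236,000/33,685.6) = 3344.1 × ln(7.006) = 3344.1 × 1.9468 ≈ 6510 m/s.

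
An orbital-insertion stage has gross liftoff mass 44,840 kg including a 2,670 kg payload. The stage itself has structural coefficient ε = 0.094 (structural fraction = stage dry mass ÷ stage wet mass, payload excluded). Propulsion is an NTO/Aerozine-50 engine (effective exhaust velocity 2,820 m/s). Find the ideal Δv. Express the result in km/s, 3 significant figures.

Δv ≈ 5.39 km/s

Stage wet mass = m₀ − payload = 44,840 − 2,670 = 42,170 kg.
Stage dry mass = ε × stage wet mass = 0.094 × 42,170 = 3,963.98 kg.
Burnout mass m_f = stage dry + payload = 3,963.98 + 2,670 = 6,633.98 kg.
From the ideal rocket equation, Δv = v_e · ln(44,840/6,633.98) = 2820.0 × ln(6.759) = 2820.0 × 1.9109 ≈ 5389 m/s.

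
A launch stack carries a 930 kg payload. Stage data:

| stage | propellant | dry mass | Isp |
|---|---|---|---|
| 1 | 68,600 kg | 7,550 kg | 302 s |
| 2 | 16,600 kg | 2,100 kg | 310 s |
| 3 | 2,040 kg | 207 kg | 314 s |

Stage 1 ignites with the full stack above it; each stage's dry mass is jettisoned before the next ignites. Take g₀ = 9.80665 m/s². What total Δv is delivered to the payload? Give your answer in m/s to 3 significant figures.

Δv ≈ 11100 m/s

Ignition mass of stage 1 = 68,600+7,550 + 16,600+2,100 + 2,040+207 + 930 = 98,027 kg.
Stage 1: m₀ = 98,027 kg, m_f = 98,027 − 68,600 = 29,427 kg; Δv = 302×9.80665×ln(3.331) = 2961.6×1.2033 ≈ 3564 m/s.
Stage 2: m₀ = 21,877 kg, m_f = 21,877 − 16,600 = 5,277 kg; Δv = 310×9.80665×ln(4.146) = 3040.1×1.4221 ≈ 4323 m/s.
Stage 3: m₀ = 3,177 kg, m_f = 3,177 − 2,040 = 1,137 kg; Δv = 314×9.80665×ln(2.794) = 3079.3×1.0275 ≈ 3164 m/s.
Total Δv = 3564 + 4323 + 3164 = 11051 m/s.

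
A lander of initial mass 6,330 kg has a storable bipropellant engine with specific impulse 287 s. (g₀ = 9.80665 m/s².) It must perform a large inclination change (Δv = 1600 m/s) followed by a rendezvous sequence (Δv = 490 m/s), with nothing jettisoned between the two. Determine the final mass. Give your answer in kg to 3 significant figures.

v_e = Isp · g₀ = 287 × 9.80665 = 2814.5 m/s.
After the first burn: m = 6330 × exp(−1600/2814.5) = 6330 × 0.56638 = 3,585.19 kg.
After the second burn: m = 3,585.19 × exp(−490/2814.5) = 3,585.19 × 0.84021 = 3,012.31 kg.

final mass ≈ 3010 kg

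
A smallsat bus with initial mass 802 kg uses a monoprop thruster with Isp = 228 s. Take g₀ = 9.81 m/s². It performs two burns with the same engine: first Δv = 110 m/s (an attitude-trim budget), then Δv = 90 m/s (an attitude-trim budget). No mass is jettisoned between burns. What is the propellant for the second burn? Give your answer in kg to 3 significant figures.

propellant for the second burn ≈ 30.1 kg

v_e = Isp · g₀ = 228 × 9.81 = 2236.7 m/s.
After the first burn: m = 802 × exp(−110/2236.7) = 802 × 0.95201 = 763.512 kg.
After the second burn: m = 763.512 × exp(−90/2236.7) = 763.512 × 0.96056 = 733.399 kg.
Second-burn propellant = 763.512 − 733.399 = 30.113 kg.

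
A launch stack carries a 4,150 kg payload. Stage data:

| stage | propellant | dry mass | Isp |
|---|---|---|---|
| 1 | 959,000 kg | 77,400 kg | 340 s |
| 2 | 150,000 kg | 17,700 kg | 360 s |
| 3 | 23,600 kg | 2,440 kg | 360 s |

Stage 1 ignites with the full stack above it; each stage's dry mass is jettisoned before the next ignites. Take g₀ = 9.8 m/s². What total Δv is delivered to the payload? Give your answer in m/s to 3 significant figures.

Ignition mass of stage 1 = 959,000+77,400 + 150,000+17,700 + 23,600+2,440 + 4,150 = 1,234,290 kg.
Stage 1: m₀ = 1,234,290 kg, m_f = 1,234,290 − 959,000 = 275,290 kg; Δv = 340×9.8×ln(4.484) = 3332.0×1.5004 ≈ 4999 m/s.
Stage 2: m₀ = 197,890 kg, m_f = 197,890 − 150,000 = 47,890 kg; Δv = 360×9.8×ln(4.132) = 3528.0×1.4188 ≈ 5006 m/s.
Stage 3: m₀ = 30,190 kg, m_f = 30,190 − 23,600 = 6,590 kg; Δv = 360×9.8×ln(4.581) = 3528.0×1.5220 ≈ 5369 m/s.
Total Δv = 4999 + 5006 + 5369 = 15374 m/s.

Δv ≈ 15400 m/s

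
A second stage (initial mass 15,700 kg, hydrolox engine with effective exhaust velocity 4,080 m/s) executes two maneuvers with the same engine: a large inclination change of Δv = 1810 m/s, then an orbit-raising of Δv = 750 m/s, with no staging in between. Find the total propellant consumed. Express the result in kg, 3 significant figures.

After the first burn: m = 15700 × exp(−1810/4080.0) = 15700 × 0.64170 = 10,074.7 kg.
After the second burn: m = 10,074.7 × exp(−750/4080.0) = 10,074.7 × 0.83208 = 8,382.96 kg.
Total propellant = m₀ − m_final = 15700 − 8,382.96 = 7,317.04 kg.

total propellant consumed ≈ 7320 kg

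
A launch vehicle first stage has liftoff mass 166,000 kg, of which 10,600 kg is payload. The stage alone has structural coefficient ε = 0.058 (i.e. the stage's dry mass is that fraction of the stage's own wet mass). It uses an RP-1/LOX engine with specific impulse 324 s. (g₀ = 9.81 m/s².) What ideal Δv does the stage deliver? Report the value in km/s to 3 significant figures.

Δv ≈ 6.79 km/s

Stage wet mass = m₀ − payload = 166,000 − 10,600 = 155,400 kg.
Stage dry mass = ε × stage wet mass = 0.058 × 155,400 = 9,013.2 kg.
Burnout mass m_f = stage dry + payload = 9,013.2 + 10,600 = 19,613.2 kg.
v_e = Isp · g₀ = 324 × 9.81 = 3178.4 m/s.
Rocket equation: Δv = v_e · ln(166,000/19,613.2) = 3178.4 × ln(8.464) = 3178.4 × 2.1358 ≈ 6788 m/s.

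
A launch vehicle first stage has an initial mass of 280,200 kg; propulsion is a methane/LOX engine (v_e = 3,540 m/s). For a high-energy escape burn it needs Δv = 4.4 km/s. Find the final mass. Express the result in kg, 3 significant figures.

final mass ≈ 80800 kg

By the Tsiolkovsky rocket equation, m₀/m_f = exp(Δv / v_e) = exp(4400 / 3540.0) = exp(1.2429) = 3.4658.
m_f = m₀ / 3.4658 = 280,200 / 3.4658 = 80,847.1 kg.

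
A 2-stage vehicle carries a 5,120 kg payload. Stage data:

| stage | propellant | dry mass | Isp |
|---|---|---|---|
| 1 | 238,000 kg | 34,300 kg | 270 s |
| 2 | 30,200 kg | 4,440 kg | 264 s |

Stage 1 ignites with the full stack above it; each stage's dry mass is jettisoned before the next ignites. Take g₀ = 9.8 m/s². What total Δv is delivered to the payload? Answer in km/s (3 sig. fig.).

Δv ≈ 7.49 km/s

Ignition mass of stage 1 = 238,000+34,300 + 30,200+4,440 + 5,120 = 312,060 kg.
Stage 1: m₀ = 312,060 kg, m_f = 312,060 − 238,000 = 74,060 kg; Δv = 270×9.8×ln(4.214) = 2646.0×1.4383 ≈ 3806 m/s.
Stage 2: m₀ = 39,760 kg, m_f = 39,760 − 30,200 = 9,560 kg; Δv = 264×9.8×ln(4.159) = 2587.2×1.4253 ≈ 3687 m/s.
Total Δv = 3806 + 3687 = 7493 m/s.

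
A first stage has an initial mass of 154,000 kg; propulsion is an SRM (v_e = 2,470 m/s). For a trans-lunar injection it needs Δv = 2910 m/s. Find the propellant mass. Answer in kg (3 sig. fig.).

Using Δv = v_e ln(m₀/m_f): m₀/m_f = exp(Δv / v_e) = exp(2910 / 2470.0) = exp(1.1781) = 3.2483.
m_f = 154,000 / 3.2483 = 47,409.4 kg, so propellant = m₀ − m_f = 154,000 − 47,409.4 = 106,590.6 kg.

propellant mass ≈ 107000 kg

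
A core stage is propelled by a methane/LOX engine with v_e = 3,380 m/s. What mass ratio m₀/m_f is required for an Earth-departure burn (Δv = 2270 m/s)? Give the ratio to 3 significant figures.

mass ratio ≈ 1.96

m₀/m_f = exp(Δv / v_e) = exp(2270 / 3380.0) = exp(0.6716) = 1.9574.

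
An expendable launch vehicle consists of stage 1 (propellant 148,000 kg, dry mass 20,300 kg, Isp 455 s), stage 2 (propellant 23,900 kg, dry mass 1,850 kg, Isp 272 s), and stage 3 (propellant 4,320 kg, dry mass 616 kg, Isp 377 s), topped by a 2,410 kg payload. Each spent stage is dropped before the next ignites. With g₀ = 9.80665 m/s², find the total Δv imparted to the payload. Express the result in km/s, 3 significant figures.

Ignition mass of stage 1 = 148,000+20,300 + 23,900+1,850 + 4,320+616 + 2,410 = 201,396 kg.
Stage 1: m₀ = 201,396 kg, m_f = 201,396 − 148,000 = 53,396 kg; Δv = 455×9.80665×ln(3.772) = 4462.0×1.3275 ≈ 5924 m/s.
Stage 2: m₀ = 33,096 kg, m_f = 33,096 − 23,900 = 9,196 kg; Δv = 272×9.80665×ln(3.599) = 2667.4×1.2806 ≈ 3416 m/s.
Stage 3: m₀ = 7,346 kg, m_f = 7,346 − 4,320 = 3,026 kg; Δv = 377×9.80665×ln(2.428) = 3697.1×0.8869 ≈ 3279 m/s.
Total Δv = 5924 + 3416 + 3279 = 12619 m/s.

Δv ≈ 12.6 km/s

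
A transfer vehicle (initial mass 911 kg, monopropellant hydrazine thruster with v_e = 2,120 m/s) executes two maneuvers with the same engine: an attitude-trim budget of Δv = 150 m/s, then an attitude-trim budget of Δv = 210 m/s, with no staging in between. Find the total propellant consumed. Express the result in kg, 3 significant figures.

After the first burn: m = 911 × exp(−150/2120.0) = 911 × 0.93169 = 848.77 kg.
After the second burn: m = 848.77 × exp(−210/2120.0) = 848.77 × 0.90569 = 768.723 kg.
Total propellant = m₀ − m_final = 911 − 768.723 = 142.277 kg.

total propellant consumed ≈ 142 kg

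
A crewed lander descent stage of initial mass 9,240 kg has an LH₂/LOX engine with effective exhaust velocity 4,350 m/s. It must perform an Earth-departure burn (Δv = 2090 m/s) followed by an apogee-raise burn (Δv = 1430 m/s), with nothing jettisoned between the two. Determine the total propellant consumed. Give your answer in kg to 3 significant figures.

After the first burn: m = 9240 × exp(−2090/4350.0) = 9240 × 0.61850 = 5,714.94 kg.
After the second burn: m = 5,714.94 × exp(−1430/4350.0) = 5,714.94 × 0.71983 = 4,113.79 kg.
Total propellant = m₀ − m_final = 9240 − 4,113.79 = 5,126.21 kg.

total propellant consumed ≈ 5130 kg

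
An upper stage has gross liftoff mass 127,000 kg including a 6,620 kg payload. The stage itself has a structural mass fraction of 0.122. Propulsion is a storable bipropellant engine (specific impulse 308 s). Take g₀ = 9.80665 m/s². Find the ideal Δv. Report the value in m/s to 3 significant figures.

Stage wet mass = m₀ − payload = 127,000 − 6,620 = 120,380 kg.
Stage dry mass = ε × stage wet mass = 0.122 × 120,380 = 14,686.4 kg.
Burnout mass m_f = stage dry + payload = 14,686.4 + 6,620 = 21,306.4 kg.
v_e = Isp · g₀ = 308 × 9.80665 = 3020.4 m/s.
From the ideal rocket equation, Δv = v_e · ln(127,000/21,306.4) = 3020.4 × ln(5.961) = 3020.4 × 1.7852 ≈ 5392 m/s.

Δv ≈ 5390 m/s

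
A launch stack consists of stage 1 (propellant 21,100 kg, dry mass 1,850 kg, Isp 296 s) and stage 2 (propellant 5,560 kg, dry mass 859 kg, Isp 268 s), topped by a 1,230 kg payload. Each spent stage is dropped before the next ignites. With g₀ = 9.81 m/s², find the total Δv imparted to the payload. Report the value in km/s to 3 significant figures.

Δv ≈ 6.81 km/s

Ignition mass of stage 1 = 21,100+1,850 + 5,560+859 + 1,230 = 30,599 kg.
Stage 1: m₀ = 30,599 kg, m_f = 30,599 − 21,100 = 9,499 kg; Δv = 296×9.81×ln(3.221) = 2903.8×1.1698 ≈ 3397 m/s.
Stage 2: m₀ = 7,649 kg, m_f = 7,649 − 5,560 = 2,089 kg; Δv = 268×9.81×ln(3.662) = 2629.1×1.2979 ≈ 3412 m/s.
Total Δv = 3397 + 3412 = 6809 m/s.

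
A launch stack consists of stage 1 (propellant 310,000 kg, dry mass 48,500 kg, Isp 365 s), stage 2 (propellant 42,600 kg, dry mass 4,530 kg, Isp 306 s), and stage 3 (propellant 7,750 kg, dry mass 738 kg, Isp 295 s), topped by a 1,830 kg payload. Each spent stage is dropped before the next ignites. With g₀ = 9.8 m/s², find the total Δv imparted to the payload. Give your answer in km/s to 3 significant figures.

Ignition mass of stage 1 = 310,000+48,500 + 42,600+4,530 + 7,750+738 + 1,830 = 415,948 kg.
Stage 1: m₀ = 415,948 kg, m_f = 415,948 − 310,000 = 105,948 kg; Δv = 365×9.8×ln(3.926) = 3577.0×1.3676 ≈ 4892 m/s.
Stage 2: m₀ = 57,448 kg, m_f = 57,448 − 42,600 = 14,848 kg; Δv = 306×9.8×ln(3.869) = 2998.8×1.3530 ≈ 4057 m/s.
Stage 3: m₀ = 10,318 kg, m_f = 10,318 − 7,750 = 2,568 kg; Δv = 295×9.8×ln(4.018) = 2891.0×1.3908 ≈ 4021 m/s.
Total Δv = 4892 + 4057 + 4021 = 12970 m/s.

Δv ≈ 13.0 km/s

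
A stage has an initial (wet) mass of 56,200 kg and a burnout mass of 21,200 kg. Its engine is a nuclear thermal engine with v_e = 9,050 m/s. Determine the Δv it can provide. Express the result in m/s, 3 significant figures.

Using Δv = v_e ln(m₀/m_f): Δv = v_e · ln(m₀/m_f) = 9050.0 × ln(2.651) = 9050.0 × 0.9749 ≈ 8823.0 m/s.

Δv ≈ 8820 m/s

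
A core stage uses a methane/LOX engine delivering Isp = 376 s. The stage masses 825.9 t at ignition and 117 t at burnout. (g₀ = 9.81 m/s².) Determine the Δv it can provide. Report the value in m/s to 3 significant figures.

v_e = Isp · g₀ = 376 × 9.81 = 3688.6 m/s.
From the ideal rocket equation, Δv = v_e · ln(m₀/m_f) = 3688.6 × ln(7.059) = 3688.6 × 1.9543 ≈ 7208.6 m/s.

Δv ≈ 7210 m/s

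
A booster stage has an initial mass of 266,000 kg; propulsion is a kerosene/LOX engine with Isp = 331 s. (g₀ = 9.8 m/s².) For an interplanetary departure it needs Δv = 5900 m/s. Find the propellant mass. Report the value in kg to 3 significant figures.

propellant mass ≈ 223000 kg

v_e = Isp · g₀ = 331 × 9.8 = 3243.8 m/s.
m₀/m_f = exp(Δv / v_e) = exp(5900 / 3243.8) = exp(1.8189) = 6.1648.
m_f = 266,000 / 6.1648 = 43,148.2 kg, so propellant = m₀ − m_f = 266,000 − 43,148.2 = 222,851.8 kg.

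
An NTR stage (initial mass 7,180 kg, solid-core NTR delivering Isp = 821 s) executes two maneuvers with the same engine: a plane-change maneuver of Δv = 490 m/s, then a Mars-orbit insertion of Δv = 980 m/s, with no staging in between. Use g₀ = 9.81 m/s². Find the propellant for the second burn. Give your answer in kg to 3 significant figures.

propellant for the second burn ≈ 774 kg

v_e = Isp · g₀ = 821 × 9.81 = 8054.0 m/s.
After the first burn: m = 7180 × exp(−490/8054.0) = 7180 × 0.94097 = 6,756.16 kg.
After the second burn: m = 6,756.16 × exp(−980/8054.0) = 6,756.16 × 0.88543 = 5,982.11 kg.
Second-burn propellant = 6,756.16 − 5,982.11 = 774.05 kg.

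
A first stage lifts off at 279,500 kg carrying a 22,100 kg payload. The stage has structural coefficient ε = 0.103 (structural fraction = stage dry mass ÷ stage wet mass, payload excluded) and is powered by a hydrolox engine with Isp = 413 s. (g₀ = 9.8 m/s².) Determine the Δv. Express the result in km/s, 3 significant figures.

Δv ≈ 7.08 km/s

Stage wet mass = m₀ − payload = 279,500 − 22,100 = 257,400 kg.
Stage dry mass = ε × stage wet mass = 0.103 × 257,400 = 26,512.2 kg.
Burnout mass m_f = stage dry + payload = 26,512.2 + 22,100 = 48,612.2 kg.
v_e = Isp · g₀ = 413 × 9.8 = 4047.4 m/s.
Δv = v_e · ln(279,500/48,612.2) = 4047.4 × ln(5.75) = 4047.4 × 1.7491 ≈ 7079 m/s.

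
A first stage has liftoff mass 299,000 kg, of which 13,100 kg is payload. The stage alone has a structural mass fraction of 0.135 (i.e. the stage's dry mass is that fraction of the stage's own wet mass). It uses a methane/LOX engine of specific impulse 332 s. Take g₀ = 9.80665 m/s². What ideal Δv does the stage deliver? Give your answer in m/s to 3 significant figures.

Δv ≈ 5710 m/s

Stage wet mass = m₀ − payload = 299,000 − 13,100 = 285,900 kg.
Stage dry mass = ε × stage wet mass = 0.135 × 285,900 = 38,596.5 kg.
Burnout mass m_f = stage dry + payload = 38,596.5 + 13,100 = 51,696.5 kg.
v_e = Isp · g₀ = 332 × 9.80665 = 3255.8 m/s.
Using Δv = v_e ln(m₀/m_f): Δv = v_e · ln(299,000/51,696.5) = 3255.8 × ln(5.784) = 3255.8 × 1.7551 ≈ 5714 m/s.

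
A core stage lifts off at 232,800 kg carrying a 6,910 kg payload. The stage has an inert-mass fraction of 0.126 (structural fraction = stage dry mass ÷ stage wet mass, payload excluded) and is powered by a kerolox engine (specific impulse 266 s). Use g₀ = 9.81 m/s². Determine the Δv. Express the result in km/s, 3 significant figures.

Δv ≈ 4.92 km/s

Stage wet mass = m₀ − payload = 232,800 − 6,910 = 225,890 kg.
Stage dry mass = ε × stage wet mass = 0.126 × 225,890 = 28,462.1 kg.
Burnout mass m_f = stage dry + payload = 28,462.1 + 6,910 = 35,372.1 kg.
v_e = Isp · g₀ = 266 × 9.81 = 2609.5 m/s.
Δv = v_e · ln(232,800/35,372.1) = 2609.5 × ln(6.581) = 2609.5 × 1.8843 ≈ 4917 m/s.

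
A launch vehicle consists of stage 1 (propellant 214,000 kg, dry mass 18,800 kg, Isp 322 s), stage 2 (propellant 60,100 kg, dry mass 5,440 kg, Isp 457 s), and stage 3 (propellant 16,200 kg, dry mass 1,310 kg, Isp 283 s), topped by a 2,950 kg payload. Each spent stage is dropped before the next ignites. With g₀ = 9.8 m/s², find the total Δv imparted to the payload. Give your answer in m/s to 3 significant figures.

Ignition mass of stage 1 = 214,000+18,800 + 60,100+5,440 + 16,200+1,310 + 2,950 = 318,800 kg.
Stage 1: m₀ = 318,800 kg, m_f = 318,800 − 214,000 = 104,800 kg; Δv = 322×9.8×ln(3.042) = 3155.6×1.1125 ≈ 3511 m/s.
Stage 2: m₀ = 86,000 kg, m_f = 86,000 − 60,100 = 25,900 kg; Δv = 457×9.8×ln(3.32) = 4478.6×1.2001 ≈ 5375 m/s.
Stage 3: m₀ = 20,460 kg, m_f = 20,460 − 16,200 = 4,260 kg; Δv = 283×9.8×ln(4.803) = 2773.4×1.5692 ≈ 4352 m/s.
Total Δv = 3511 + 5375 + 4352 = 13238 m/s.

Δv ≈ 13200 m/s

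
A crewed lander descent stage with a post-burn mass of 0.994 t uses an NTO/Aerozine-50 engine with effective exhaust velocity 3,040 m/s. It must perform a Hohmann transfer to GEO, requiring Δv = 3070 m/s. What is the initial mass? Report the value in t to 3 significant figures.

By the Tsiolkovsky rocket equation, m₀/m_f = exp(Δv / v_e) = exp(3070 / 3040.0) = exp(1.0099) = 2.7452.
m₀ = m_f × 2.7452 = 0.994 × 2.7452 = 2.72873 t.

initial mass ≈ 2.73 t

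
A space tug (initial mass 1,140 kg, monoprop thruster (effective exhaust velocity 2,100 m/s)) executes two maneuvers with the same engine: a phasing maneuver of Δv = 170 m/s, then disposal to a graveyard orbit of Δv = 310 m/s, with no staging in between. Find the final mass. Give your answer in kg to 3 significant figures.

final mass ≈ 907 kg

After the first burn: m = 1140 × exp(−170/2100.0) = 1140 × 0.92224 = 1,051.35 kg.
After the second burn: m = 1,051.35 × exp(−310/2100.0) = 1,051.35 × 0.86276 = 907.063 kg.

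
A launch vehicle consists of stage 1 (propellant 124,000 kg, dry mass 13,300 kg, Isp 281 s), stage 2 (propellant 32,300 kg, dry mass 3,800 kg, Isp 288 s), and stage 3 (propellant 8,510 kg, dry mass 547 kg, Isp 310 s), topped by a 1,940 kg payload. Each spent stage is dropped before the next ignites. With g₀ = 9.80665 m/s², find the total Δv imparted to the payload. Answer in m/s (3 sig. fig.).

Ignition mass of stage 1 = 124,000+13,300 + 32,300+3,800 + 8,510+547 + 1,940 = 184,397 kg.
Stage 1: m₀ = 184,397 kg, m_f = 184,397 − 124,000 = 60,397 kg; Δv = 281×9.80665×ln(3.053) = 2755.7×1.1162 ≈ 3076 m/s.
Stage 2: m₀ = 47,097 kg, m_f = 47,097 − 32,300 = 14,797 kg; Δv = 288×9.80665×ln(3.183) = 2824.3×1.1578 ≈ 3270 m/s.
Stage 3: m₀ = 10,997 kg, m_f = 10,997 − 8,510 = 2,487 kg; Δv = 310×9.80665×ln(4.422) = 3040.1×1.4865 ≈ 4519 m/s.
Total Δv = 3076 + 3270 + 4519 = 10865 m/s.

Δv ≈ 10900 m/s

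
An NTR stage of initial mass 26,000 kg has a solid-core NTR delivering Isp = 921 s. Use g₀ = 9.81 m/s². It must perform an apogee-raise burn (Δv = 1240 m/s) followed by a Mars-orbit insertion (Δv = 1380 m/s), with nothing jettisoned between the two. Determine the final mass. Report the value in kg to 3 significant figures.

final mass ≈ 19500 kg

v_e = Isp · g₀ = 921 × 9.81 = 9035.0 m/s.
After the first burn: m = 26000 × exp(−1240/9035.0) = 26000 × 0.87176 = 22,665.8 kg.
After the second burn: m = 22,665.8 × exp(−1380/9035.0) = 22,665.8 × 0.85835 = 19,455.2 kg.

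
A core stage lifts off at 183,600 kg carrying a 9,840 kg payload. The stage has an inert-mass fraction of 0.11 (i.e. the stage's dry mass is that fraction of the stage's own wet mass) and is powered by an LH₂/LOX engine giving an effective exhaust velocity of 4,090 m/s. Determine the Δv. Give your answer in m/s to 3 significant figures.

Δv ≈ 7550 m/s

Stage wet mass = m₀ − payload = 183,600 − 9,840 = 173,760 kg.
Stage dry mass = ε × stage wet mass = 0.11 × 173,760 = 19,113.6 kg.
Burnout mass m_f = stage dry + payload = 19,113.6 + 9,840 = 28,953.6 kg.
Rocket equation: Δv = v_e · ln(183,600/28,953.6) = 4090.0 × ln(6.341) = 4090.0 × 1.8471 ≈ 7554 m/s.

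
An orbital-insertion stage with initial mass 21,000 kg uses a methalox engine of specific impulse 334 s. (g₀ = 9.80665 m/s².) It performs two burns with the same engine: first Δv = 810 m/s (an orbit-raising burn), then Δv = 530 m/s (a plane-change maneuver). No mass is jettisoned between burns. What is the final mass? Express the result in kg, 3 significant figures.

v_e = Isp · g₀ = 334 × 9.80665 = 3275.4 m/s.
After the first burn: m = 21000 × exp(−810/3275.4) = 21000 × 0.78091 = 16,399.1 kg.
After the second burn: m = 16,399.1 × exp(−530/3275.4) = 16,399.1 × 0.85060 = 13,949.1 kg.

final mass ≈ 13900 kg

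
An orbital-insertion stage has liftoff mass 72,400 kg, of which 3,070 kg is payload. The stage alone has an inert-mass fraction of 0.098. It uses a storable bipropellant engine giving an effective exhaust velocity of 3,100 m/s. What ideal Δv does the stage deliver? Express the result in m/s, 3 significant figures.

Stage wet mass = m₀ − payload = 72,400 − 3,070 = 69,330 kg.
Stage dry mass = ε × stage wet mass = 0.098 × 69,330 = 6,794.34 kg.
Burnout mass m_f = stage dry + payload = 6,794.34 + 3,070 = 9,864.34 kg.
By the Tsiolkovsky rocket equation, Δv = v_e · ln(72,400/9,864.34) = 3100.0 × ln(7.34) = 3100.0 × 1.9933 ≈ 6179 m/s.

Δv ≈ 6180 m/s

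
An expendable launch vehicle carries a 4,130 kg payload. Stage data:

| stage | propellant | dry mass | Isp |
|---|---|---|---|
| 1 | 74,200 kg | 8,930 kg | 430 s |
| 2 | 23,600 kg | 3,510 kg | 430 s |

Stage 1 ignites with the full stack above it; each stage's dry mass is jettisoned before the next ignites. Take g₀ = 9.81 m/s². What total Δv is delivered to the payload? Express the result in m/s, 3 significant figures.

Ignition mass of stage 1 = 74,200+8,930 + 23,600+3,510 + 4,130 = 114,370 kg.
Stage 1: m₀ = 114,370 kg, m_f = 114,370 − 74,200 = 40,170 kg; Δv = 430×9.81×ln(2.847) = 4218.3×1.0463 ≈ 4414 m/s.
Stage 2: m₀ = 31,240 kg, m_f = 31,240 − 23,600 = 7,640 kg; Δv = 430×9.81×ln(4.089) = 4218.3×1.4083 ≈ 5941 m/s.
Total Δv = 4414 + 5941 = 10355 m/s.

Δv ≈ 10400 m/s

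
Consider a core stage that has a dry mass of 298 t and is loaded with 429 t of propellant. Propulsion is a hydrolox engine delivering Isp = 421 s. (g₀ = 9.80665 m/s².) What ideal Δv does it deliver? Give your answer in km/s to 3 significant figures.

Δv ≈ 3.68 km/s

v_e = Isp · g₀ = 421 × 9.80665 = 4128.6 m/s.
m₀ = m_dry + m_prop = 298 + 429 = 727 t.
By the Tsiolkovsky rocket equation, Δv = v_e · ln(m₀/m_f) = 4128.6 × ln(2.44) = 4128.6 × 0.8918 ≈ 3682.0 m/s.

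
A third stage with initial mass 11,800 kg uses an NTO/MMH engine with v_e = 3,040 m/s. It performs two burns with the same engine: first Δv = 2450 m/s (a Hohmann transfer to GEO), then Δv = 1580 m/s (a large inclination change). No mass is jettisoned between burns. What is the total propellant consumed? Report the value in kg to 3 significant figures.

After the first burn: m = 11800 × exp(−2450/3040.0) = 11800 × 0.44668 = 5,270.82 kg.
After the second burn: m = 5,270.82 × exp(−1580/3040.0) = 5,270.82 × 0.59468 = 3,134.45 kg.
Total propellant = m₀ − m_final = 11800 − 3,134.45 = 8,665.55 kg.

total propellant consumed ≈ 8670 kg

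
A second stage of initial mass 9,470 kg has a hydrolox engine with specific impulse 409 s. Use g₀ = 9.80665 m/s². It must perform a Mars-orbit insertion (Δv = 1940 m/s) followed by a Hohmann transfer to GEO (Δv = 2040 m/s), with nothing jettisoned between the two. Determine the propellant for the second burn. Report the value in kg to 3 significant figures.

propellant for the second burn ≈ 2330 kg

v_e = Isp · g₀ = 409 × 9.80665 = 4010.9 m/s.
After the first burn: m = 9470 × exp(−1940/4010.9) = 9470 × 0.61651 = 5,838.35 kg.
After the second burn: m = 5,838.35 × exp(−2040/4010.9) = 5,838.35 × 0.60133 = 3,510.78 kg.
Second-burn propellant = 5,838.35 − 3,510.78 = 2,327.57 kg.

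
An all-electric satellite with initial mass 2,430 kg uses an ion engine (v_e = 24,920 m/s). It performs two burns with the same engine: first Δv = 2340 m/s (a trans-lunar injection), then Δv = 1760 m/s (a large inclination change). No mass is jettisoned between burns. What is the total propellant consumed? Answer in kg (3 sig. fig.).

After the first burn: m = 2430 × exp(−2340/24920.0) = 2430 × 0.91037 = 2,212.2 kg.
After the second burn: m = 2,212.2 × exp(−1760/24920.0) = 2,212.2 × 0.93181 = 2,061.35 kg.
Total propellant = m₀ − m_final = 2430 − 2,061.35 = 368.65 kg.

total propellant consumed ≈ 369 kg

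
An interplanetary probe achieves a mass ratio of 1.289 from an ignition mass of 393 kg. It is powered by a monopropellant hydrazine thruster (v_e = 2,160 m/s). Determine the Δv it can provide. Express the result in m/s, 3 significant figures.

Δv ≈ 548 m/s

From the ideal rocket equation, Δv = v_e · ln(1.289) = 2160.0 × 0.2539 ≈ 548.4 m/s.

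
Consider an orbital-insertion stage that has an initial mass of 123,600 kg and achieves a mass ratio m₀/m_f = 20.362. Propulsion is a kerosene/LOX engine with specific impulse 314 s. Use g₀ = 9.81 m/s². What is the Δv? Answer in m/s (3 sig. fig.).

Δv ≈ 9280 m/s

v_e = Isp · g₀ = 314 × 9.81 = 3080.3 m/s.
Δv = v_e · ln(20.362) = 3080.3 × 3.0137 ≈ 9283.1 m/s.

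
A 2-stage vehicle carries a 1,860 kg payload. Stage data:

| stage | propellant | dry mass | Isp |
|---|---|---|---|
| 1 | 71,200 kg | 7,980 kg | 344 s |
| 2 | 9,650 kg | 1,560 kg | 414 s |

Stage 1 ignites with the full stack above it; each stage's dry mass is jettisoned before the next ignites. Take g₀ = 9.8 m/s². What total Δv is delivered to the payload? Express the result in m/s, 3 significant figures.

Δv ≈ 10400 m/s

Ignition mass of stage 1 = 71,200+7,980 + 9,650+1,560 + 1,860 = 92,250 kg.
Stage 1: m₀ = 92,250 kg, m_f = 92,250 − 71,200 = 21,050 kg; Δv = 344×9.8×ln(4.382) = 3371.2×1.4776 ≈ 4981 m/s.
Stage 2: m₀ = 13,070 kg, m_f = 13,070 − 9,650 = 3,420 kg; Δv = 414×9.8×ln(3.822) = 4057.2×1.3407 ≈ 5439 m/s.
Total Δv = 4981 + 5439 = 10420 m/s.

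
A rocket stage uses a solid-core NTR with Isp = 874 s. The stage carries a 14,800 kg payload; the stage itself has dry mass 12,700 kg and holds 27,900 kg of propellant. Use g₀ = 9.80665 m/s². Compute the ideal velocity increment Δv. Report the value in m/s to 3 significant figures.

v_e = Isp · g₀ = 874 × 9.80665 = 8571.0 m/s.
m₀ = payload + dry + propellant = 14,800 + 12,700 + 27,900 = 55,400 kg.
m_f = payload + dry = 14,800 + 12,700 = 27,500 kg.
From the ideal rocket equation, Δv = v_e · ln(m₀/m_f) = 8571.0 × ln(2.015) = 8571.0 × 0.7004 ≈ 6003.1 m/s.

Δv ≈ 6000 m/s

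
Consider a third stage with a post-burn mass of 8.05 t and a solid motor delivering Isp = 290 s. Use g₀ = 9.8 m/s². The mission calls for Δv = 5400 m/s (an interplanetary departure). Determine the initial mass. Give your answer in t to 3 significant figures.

v_e = Isp · g₀ = 290 × 9.8 = 2842.0 m/s.
m₀/m_f = exp(Δv / v_e) = exp(5400 / 2842.0) = exp(1.9001) = 6.6864.
m₀ = m_f × 6.6864 = 8.05 × 6.6864 = 53.8255 t.

initial mass ≈ 53.8 t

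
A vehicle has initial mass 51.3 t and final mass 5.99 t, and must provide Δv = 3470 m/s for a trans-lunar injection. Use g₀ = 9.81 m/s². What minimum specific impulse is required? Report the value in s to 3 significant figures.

ln(m₀/m_f) = ln(51300/5990) = ln(8.564) = 2.1476.
Using Δv = v_e ln(m₀/m_f): v_e = Δv / ln(m₀/m_f) = 3470 / 2.1476 = 1615.8 m/s.
Isp = v_e / g₀ = 1615.8 / 9.81 = 164.7 s.

Isp ≈ 165 s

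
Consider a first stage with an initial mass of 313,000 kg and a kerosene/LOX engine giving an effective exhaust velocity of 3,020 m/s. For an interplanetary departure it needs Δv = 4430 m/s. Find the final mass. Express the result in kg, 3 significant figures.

final mass ≈ 72200 kg

m₀/m_f = exp(Δv / v_e) = exp(4430 / 3020.0) = exp(1.4669) = 4.3357.
m_f = m₀ / 4.3357 = 313,000 / 4.3357 = 72,191.3 kg.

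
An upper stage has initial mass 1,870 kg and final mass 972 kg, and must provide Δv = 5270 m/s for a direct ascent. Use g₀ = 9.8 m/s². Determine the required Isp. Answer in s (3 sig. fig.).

Isp ≈ 822 s

ln(m₀/m_f) = ln(1870/972) = ln(1.924) = 0.6543.
From the ideal rocket equation, v_e = Δv / ln(m₀/m_f) = 5270 / 0.6543 = 8053.9 m/s.
Isp = v_e / g₀ = 8053.9 / 9.8 = 821.8 s.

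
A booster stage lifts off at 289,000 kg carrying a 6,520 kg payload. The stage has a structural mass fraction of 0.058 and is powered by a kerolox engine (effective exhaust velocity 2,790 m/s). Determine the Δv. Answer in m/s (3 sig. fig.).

Stage wet mass = m₀ − payload = 289,000 − 6,520 = 282,480 kg.
Stage dry mass = ε × stage wet mass = 0.058 × 282,480 = 16,383.8 kg.
Burnout mass m_f = stage dry + payload = 16,383.8 + 6,520 = 22,903.8 kg.
From the ideal rocket equation, Δv = v_e · ln(289,000/22,903.8) = 2790.0 × ln(12.62) = 2790.0 × 2.5351 ≈ 7073 m/s.

Δv ≈ 7070 m/s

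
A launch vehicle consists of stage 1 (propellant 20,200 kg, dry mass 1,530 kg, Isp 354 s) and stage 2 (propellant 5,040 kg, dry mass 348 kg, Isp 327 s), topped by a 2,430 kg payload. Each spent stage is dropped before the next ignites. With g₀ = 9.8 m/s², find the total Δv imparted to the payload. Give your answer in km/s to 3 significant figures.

Δv ≈ 7.31 km/s

Ignition mass of stage 1 = 20,200+1,530 + 5,040+348 + 2,430 = 29,548 kg.
Stage 1: m₀ = 29,548 kg, m_f = 29,548 − 20,200 = 9,348 kg; Δv = 354×9.8×ln(3.161) = 3469.2×1.1509 ≈ 3993 m/s.
Stage 2: m₀ = 7,818 kg, m_f = 7,818 − 5,040 = 2,778 kg; Δv = 327×9.8×ln(2.814) = 3204.6×1.0347 ≈ 3316 m/s.
Total Δv = 3993 + 3316 = 7309 m/s.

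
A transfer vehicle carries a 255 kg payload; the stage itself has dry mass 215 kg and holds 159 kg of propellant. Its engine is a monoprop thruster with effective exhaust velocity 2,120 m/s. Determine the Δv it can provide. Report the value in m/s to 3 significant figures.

Δv ≈ 618 m/s

m₀ = payload + dry + propellant = 255 + 215 + 159 = 629 kg.
m_f = payload + dry = 255 + 215 = 470 kg.
Δv = v_e · ln(m₀/m_f) = 2120.0 × ln(1.338) = 2120.0 × 0.2914 ≈ 617.8 m/s.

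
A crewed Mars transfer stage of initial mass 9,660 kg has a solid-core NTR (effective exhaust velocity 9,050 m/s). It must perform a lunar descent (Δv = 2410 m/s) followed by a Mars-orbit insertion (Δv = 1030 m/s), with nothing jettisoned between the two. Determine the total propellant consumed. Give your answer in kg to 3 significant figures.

total propellant consumed ≈ 3050 kg

After the first burn: m = 9660 × exp(−2410/9050.0) = 9660 × 0.76621 = 7,401.59 kg.
After the second burn: m = 7,401.59 × exp(−1030/9050.0) = 7,401.59 × 0.89243 = 6,605.4 kg.
Total propellant = m₀ − m_final = 9660 − 6,605.4 = 3,054.6 kg.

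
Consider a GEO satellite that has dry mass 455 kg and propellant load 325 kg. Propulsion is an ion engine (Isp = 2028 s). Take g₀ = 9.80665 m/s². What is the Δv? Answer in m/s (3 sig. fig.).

v_e = Isp · g₀ = 2028 × 9.80665 = 19887.9 m/s.
m₀ = m_dry + m_prop = 455 + 325 = 780 kg.
Rocket equation: Δv = v_e · ln(m₀/m_f) = 19887.9 × ln(1.714) = 19887.9 × 0.5390 ≈ 10719.5 m/s.

Δv ≈ 10700 m/s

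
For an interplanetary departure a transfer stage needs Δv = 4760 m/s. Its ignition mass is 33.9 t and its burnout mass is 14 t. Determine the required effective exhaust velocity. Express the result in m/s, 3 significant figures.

ln(m₀/m_f) = ln(33900/14000) = ln(2.421) = 0.8844.
By the Tsiolkovsky rocket equation, v_e = Δv / ln(m₀/m_f) = 4760 / 0.8844 = 5382.4 m/s.

v_e ≈ 5380 m/s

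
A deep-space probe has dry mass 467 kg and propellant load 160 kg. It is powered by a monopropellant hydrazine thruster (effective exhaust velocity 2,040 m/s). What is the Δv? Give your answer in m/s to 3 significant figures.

Δv ≈ 601 m/s

m₀ = m_dry + m_prop = 467 + 160 = 627 kg.
Δv = v_e · ln(m₀/m_f) = 2040.0 × ln(1.343) = 2040.0 × 0.2946 ≈ 601.0 m/s.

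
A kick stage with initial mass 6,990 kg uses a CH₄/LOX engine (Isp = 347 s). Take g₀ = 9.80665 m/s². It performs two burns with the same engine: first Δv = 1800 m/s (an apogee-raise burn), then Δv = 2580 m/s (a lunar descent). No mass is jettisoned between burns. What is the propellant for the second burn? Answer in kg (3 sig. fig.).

propellant for the second burn ≈ 2190 kg

v_e = Isp · g₀ = 347 × 9.80665 = 3402.9 m/s.
After the first burn: m = 6990 × exp(−1800/3402.9) = 6990 × 0.58922 = 4,118.65 kg.
After the second burn: m = 4,118.65 × exp(−2580/3402.9) = 4,118.65 × 0.46852 = 1,929.67 kg.
Second-burn propellant = 4,118.65 − 1,929.67 = 2,188.98 kg.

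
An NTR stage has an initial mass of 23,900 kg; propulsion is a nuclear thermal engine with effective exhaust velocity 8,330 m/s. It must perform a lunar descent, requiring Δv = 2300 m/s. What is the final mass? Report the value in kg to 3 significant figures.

From the ideal rocket equation, m₀/m_f = exp(Δv / v_e) = exp(2300 / 8330.0) = exp(0.2761) = 1.3180.
m_f = m₀ / 1.3180 = 23,900 / 1.3180 = 18,133.5 kg.

final mass ≈ 18100 kg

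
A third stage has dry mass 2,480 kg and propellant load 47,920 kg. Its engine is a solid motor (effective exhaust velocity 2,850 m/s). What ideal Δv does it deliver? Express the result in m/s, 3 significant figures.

m₀ = m_dry + m_prop = 2,480 + 47,920 = 50,400 kg.
Δv = v_e · ln(m₀/m_f) = 2850.0 × ln(20.32) = 2850.0 × 3.0117 ≈ 8583.4 m/s.

Δv ≈ 8580 m/s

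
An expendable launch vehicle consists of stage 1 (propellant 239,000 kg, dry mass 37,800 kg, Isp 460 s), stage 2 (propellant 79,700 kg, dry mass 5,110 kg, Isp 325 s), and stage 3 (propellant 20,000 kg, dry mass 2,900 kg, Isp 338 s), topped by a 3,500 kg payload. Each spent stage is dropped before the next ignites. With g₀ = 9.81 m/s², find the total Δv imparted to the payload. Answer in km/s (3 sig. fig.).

Δv ≈ 13.0 km/s

Ignition mass of stage 1 = 239,000+37,800 + 79,700+5,110 + 20,000+2,900 + 3,500 = 388,010 kg.
Stage 1: m₀ = 388,010 kg, m_f = 388,010 − 239,000 = 149,010 kg; Δv = 460×9.81×ln(2.604) = 4512.6×0.9570 ≈ 4319 m/s.
Stage 2: m₀ = 111,210 kg, m_f = 111,210 − 79,700 = 31,510 kg; Δv = 325×9.81×ln(3.529) = 3188.2×1.2611 ≈ 4021 m/s.
Stage 3: m₀ = 26,400 kg, m_f = 26,400 − 20,000 = 6,400 kg; Δv = 338×9.81×ln(4.125) = 3315.8×1.4171 ≈ 4699 m/s.
Total Δv = 4319 + 4021 + 4699 = 13039 m/s.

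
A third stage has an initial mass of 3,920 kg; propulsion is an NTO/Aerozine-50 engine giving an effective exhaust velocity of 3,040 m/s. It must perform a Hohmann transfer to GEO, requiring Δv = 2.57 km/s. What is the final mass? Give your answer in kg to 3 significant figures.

m₀/m_f = exp(Δv / v_e) = exp(2570 / 3040.0) = exp(0.8454) = 2.3289.
m_f = m₀ / 2.3289 = 3,920 / 2.3289 = 1,683.2 kg.

final mass ≈ 1680 kg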